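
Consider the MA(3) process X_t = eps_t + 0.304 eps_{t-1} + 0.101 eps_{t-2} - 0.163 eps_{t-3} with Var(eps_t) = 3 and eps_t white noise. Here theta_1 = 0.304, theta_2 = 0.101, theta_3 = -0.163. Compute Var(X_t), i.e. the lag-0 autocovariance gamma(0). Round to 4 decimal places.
\gamma(0) = 3.3876

For an MA(q) process X_t = eps_t + sum_i theta_i eps_{t-i} with
Var(eps_t) = sigma^2, the variance is
  gamma(0) = sigma^2 * (1 + sum_i theta_i^2).
  sum_i theta_i^2 = (0.304)^2 + (0.101)^2 + (-0.163)^2 = 0.092416 + 0.010201 + 0.026569 = 0.129186.
  gamma(0) = 3 * (1 + 0.129186) = 3 * 1.129186 = 3.387558, which rounds to 3.3876.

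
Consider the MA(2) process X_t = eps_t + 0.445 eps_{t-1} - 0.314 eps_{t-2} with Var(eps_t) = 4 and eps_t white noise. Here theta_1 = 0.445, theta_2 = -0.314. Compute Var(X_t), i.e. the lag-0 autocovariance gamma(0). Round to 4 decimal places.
\gamma(0) = 5.1865

For an MA(q) process X_t = eps_t + sum_i theta_i eps_{t-i} with
Var(eps_t) = sigma^2, the variance is
  gamma(0) = sigma^2 * (1 + sum_i theta_i^2).
  sum_i theta_i^2 = (0.445)^2 + (-0.314)^2 = 0.198025 + 0.098596 = 0.296621.
  gamma(0) = 4 * (1 + 0.296621) = 4 * 1.296621 = 5.186484, which rounds to 5.1865.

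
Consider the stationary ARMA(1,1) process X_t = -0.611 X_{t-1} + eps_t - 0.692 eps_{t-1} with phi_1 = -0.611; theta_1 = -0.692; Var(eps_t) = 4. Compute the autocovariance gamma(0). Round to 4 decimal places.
\gamma(0) = 14.8369

Multiply the model equation by X_{t-k} and take expectations. With theta_0 = psi_0 = 1 and psi_j the MA(infinity) weights, this gives
  gamma(k) - sum_i phi_i gamma(k-i) = c_k,
  c_k = sigma^2 * sum_{j=k..q} theta_j psi_{j-k}   (c_k = 0 for k > q),
using gamma(-m) = gamma(m).
psi-weights needed (psi_j = theta_j + sum_i phi_i psi_{j-i}):
  psi_1 = theta_1 + phi_1 = -0.692 + (-0.611) = -1.303
Right-hand sides:
  c_0 = sigma^2 (1 + theta_1 psi_1) = 4 * (1 + (-0.692)(-1.303)) = 4 * 1.901676 = 7.606704
  c_1 = sigma^2 theta_1 = 4 * (-0.692) = -2.768
  c_2 = 0
Equations for k = 0 and k = 1 (AR order 1):
  gamma(0) = phi_1 gamma(1) + c_0
  gamma(1) = phi_1 gamma(0) + c_1
Substituting the second into the first: gamma(0) (1 - phi_1^2) = c_0 + phi_1 c_1, so
  gamma(0) = (c_0 + phi_1 c_1) / (1 - phi_1^2) = (7.606704 + (-0.611)(-2.768)) / (1 - (-0.611)^2) = 9.297952 / 0.626679 = 14.836865.
Therefore gamma(0) = 14.8369 (to 4 decimal places).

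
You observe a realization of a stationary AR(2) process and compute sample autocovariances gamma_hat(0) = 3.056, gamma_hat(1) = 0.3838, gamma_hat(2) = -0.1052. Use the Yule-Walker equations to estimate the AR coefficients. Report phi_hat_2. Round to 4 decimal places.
\hat\phi_{2} = -0.0510

The Yule-Walker equations for an AR(p) process read, in matrix form,
  Gamma_p phi = r_p,   with   (Gamma_p)_{ij} = gamma(|i - j|),
                       (r_p)_i = gamma(i),   i,j = 1..p.
Substitute the sample gammas (Toeplitz matrix and right-hand side of size 2):
  Gamma_p = [[3.056, 0.3838], [0.3838, 3.056]]
  r_p     = [0.3838, -0.1052]
Written out:
  3.056 phi_1 + 0.3838 phi_2 = 0.3838
  0.3838 phi_1 + 3.056 phi_2 = -0.1052
Solve by Cramer's rule:
  det = gamma(0)^2 - gamma(1)^2 = (3.056)^2 - (0.3838)^2 = 9.339136 - 0.14730244 = 9.19183356
  phi_hat_1 = [gamma(1) gamma(0) - gamma(1) gamma(2)] / det = [(0.3838)(3.056) - (0.3838)(-0.1052)] / 9.19183356 = 1.21326856 / 9.19183356 = 0.132
  phi_hat_2 = [gamma(0) gamma(2) - gamma(1)^2] / det = [(3.056)(-0.1052) - (0.3838)^2] / 9.19183356 = -0.46879364 / 9.19183356 = -0.051
So phi_hat = [0.1320, -0.0510].
Therefore phi_hat_2 = -0.0510.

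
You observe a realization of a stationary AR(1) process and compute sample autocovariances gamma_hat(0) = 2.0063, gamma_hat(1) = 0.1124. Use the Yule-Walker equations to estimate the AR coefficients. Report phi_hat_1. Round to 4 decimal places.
\hat\phi_{1} = 0.0560

The Yule-Walker equations for an AR(p) process read, in matrix form,
  Gamma_p phi = r_p,   with   (Gamma_p)_{ij} = gamma(|i - j|),
                       (r_p)_i = gamma(i),   i,j = 1..p.
Substitute the sample gammas (Toeplitz matrix and right-hand side of size 1):
  Gamma_p = [[2.0063]]
  r_p     = [0.1124]
With p = 1 this is the single equation gamma(0) phi_1 = gamma(1):
  phi_hat_1 = gamma(1) / gamma(0) = 0.1124 / 2.0063 = 0.0560.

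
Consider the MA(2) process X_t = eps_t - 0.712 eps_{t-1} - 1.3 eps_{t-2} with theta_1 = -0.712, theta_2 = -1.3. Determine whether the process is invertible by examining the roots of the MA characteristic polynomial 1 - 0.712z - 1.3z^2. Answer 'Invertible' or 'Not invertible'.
\text{Not invertible}

The MA(q) characteristic polynomial is P(z) = 1 - 0.712z - 1.3z^2.
Invertibility requires all roots to lie outside the unit circle, i.e. |z| > 1 for every root.
Set 1 + (-0.712) z + (-1.3) z^2 = 0, i.e. a z^2 + b z + c = 0 with a = -1.3, b = -0.712, c = 1.
Discriminant D = b^2 - 4ac = (-0.712)^2 - 4*(-1.3)*1 = 0.506944 - (-5.2) = 5.706944.
D >= 0, so the roots are real: z = (-b +/- sqrt(D)) / (2a) = (0.712 +/- 2.388921) / (-2.6).
  z_1 = (0.712 + 2.388921) / (-2.6) = -1.1927,   |z_1| = 1.1927.
  z_2 = (0.712 - 2.388921) / (-2.6) = 0.645,   |z_2| = 0.645.
Moduli of all roots: 1.1927, 0.6450.
All moduli strictly greater than 1? No.
Verdict: Not invertible.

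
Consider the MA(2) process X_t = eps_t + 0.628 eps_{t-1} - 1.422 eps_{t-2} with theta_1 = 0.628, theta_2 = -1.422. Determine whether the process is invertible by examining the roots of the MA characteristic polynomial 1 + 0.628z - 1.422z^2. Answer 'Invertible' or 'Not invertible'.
\text{Not invertible}

The MA(q) characteristic polynomial is P(z) = 1 + 0.628z - 1.422z^2.
Invertibility requires all roots to lie outside the unit circle, i.e. |z| > 1 for every root.
Set 1 + (0.628) z + (-1.422) z^2 = 0, i.e. a z^2 + b z + c = 0 with a = -1.422, b = 0.628, c = 1.
Discriminant D = b^2 - 4ac = (0.628)^2 - 4*(-1.422)*1 = 0.394384 - (-5.688) = 6.082384.
D >= 0, so the roots are real: z = (-b +/- sqrt(D)) / (2a) = (-0.628 +/- 2.466249) / (-2.844).
  z_1 = (-0.628 + 2.466249) / (-2.844) = -0.6464,   |z_1| = 0.6464.
  z_2 = (-0.628 - 2.466249) / (-2.844) = 1.088,   |z_2| = 1.088.
Moduli of all roots: 0.6464, 1.0880.
All moduli strictly greater than 1? No.
Verdict: Not invertible.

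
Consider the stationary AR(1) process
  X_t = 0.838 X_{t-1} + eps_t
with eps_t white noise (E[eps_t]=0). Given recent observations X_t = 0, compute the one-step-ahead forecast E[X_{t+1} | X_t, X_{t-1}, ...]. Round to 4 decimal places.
E[X_{t+1} \mid \mathcal F_t] = 0.0000

For an AR(p) model X_t = c + sum_i phi_i X_{t-i} + eps_t, the
one-step-ahead conditional mean is
  E[X_{t+1} | X_t, ...] = c + sum_i phi_i X_{t+1-i}.
Substitute known values:
  E[X_{t+1} | ...] = (0.838) * (0)
                   = 0.0000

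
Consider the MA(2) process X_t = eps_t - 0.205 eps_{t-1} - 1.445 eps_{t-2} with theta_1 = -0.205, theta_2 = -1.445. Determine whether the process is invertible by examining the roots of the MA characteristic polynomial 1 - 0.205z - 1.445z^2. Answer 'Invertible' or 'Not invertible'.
\text{Not invertible}

The MA(q) characteristic polynomial is P(z) = 1 - 0.205z - 1.445z^2.
Invertibility requires all roots to lie outside the unit circle, i.e. |z| > 1 for every root.
Set 1 + (-0.205) z + (-1.445) z^2 = 0, i.e. a z^2 + b z + c = 0 with a = -1.445, b = -0.205, c = 1.
Discriminant D = b^2 - 4ac = (-0.205)^2 - 4*(-1.445)*1 = 0.042025 - (-5.78) = 5.822025.
D >= 0, so the roots are real: z = (-b +/- sqrt(D)) / (2a) = (0.205 +/- 2.412887) / (-2.89).
  z_1 = (0.205 + 2.412887) / (-2.89) = -0.9058,   |z_1| = 0.9058.
  z_2 = (0.205 - 2.412887) / (-2.89) = 0.764,   |z_2| = 0.764.
Moduli of all roots: 0.9058, 0.7640.
All moduli strictly greater than 1? No.
Verdict: Not invertible.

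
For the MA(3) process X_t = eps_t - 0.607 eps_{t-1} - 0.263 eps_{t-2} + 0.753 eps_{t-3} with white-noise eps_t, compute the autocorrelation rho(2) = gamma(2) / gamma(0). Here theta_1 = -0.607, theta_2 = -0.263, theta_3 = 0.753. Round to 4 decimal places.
\rho(2) = -0.3592

For an MA(q) process with theta_0 = 1, the autocovariance is
  gamma(k) = sigma^2 * sum_{i=0..q-k} theta_i * theta_{i+k},
and rho(k) = gamma(k) / gamma(0). Sigma^2 cancels.
  numerator   = (1)*(-0.263) + (-0.607)*(0.753) = -0.720071.
  denominator = (1)^2 + (-0.607)^2 + (-0.263)^2 + (0.753)^2 = 2.004627.
  rho(2) = -0.720071 / 2.004627 = -0.3592.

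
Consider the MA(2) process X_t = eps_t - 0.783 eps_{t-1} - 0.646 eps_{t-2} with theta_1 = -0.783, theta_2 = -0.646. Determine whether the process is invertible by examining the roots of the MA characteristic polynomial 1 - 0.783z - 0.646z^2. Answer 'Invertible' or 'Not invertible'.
\text{Not invertible}

The MA(q) characteristic polynomial is P(z) = 1 - 0.783z - 0.646z^2.
Invertibility requires all roots to lie outside the unit circle, i.e. |z| > 1 for every root.
Set 1 + (-0.783) z + (-0.646) z^2 = 0, i.e. a z^2 + b z + c = 0 with a = -0.646, b = -0.783, c = 1.
Discriminant D = b^2 - 4ac = (-0.783)^2 - 4*(-0.646)*1 = 0.613089 - (-2.584) = 3.197089.
D >= 0, so the roots are real: z = (-b +/- sqrt(D)) / (2a) = (0.783 +/- 1.788041) / (-1.292).
  z_1 = (0.783 + 1.788041) / (-1.292) = -1.99,   |z_1| = 1.99.
  z_2 = (0.783 - 1.788041) / (-1.292) = 0.7779,   |z_2| = 0.7779.
Moduli of all roots: 1.9900, 0.7779.
All moduli strictly greater than 1? No.
Verdict: Not invertible.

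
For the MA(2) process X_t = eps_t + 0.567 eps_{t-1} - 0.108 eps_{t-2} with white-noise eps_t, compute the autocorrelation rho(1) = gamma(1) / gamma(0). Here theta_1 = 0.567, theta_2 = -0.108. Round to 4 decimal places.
\rho(1) = 0.3794

For an MA(q) process with theta_0 = 1, the autocovariance is
  gamma(k) = sigma^2 * sum_{i=0..q-k} theta_i * theta_{i+k},
and rho(k) = gamma(k) / gamma(0). Sigma^2 cancels.
  numerator   = (1)*(0.567) + (0.567)*(-0.108) = 0.505764.
  denominator = (1)^2 + (0.567)^2 + (-0.108)^2 = 1.333153.
  rho(1) = 0.505764 / 1.333153 = 0.3794.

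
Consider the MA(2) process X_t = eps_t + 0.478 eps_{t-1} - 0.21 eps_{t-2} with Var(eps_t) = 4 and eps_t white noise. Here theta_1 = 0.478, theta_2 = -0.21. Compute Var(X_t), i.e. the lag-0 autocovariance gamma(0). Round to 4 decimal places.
\gamma(0) = 5.0903

For an MA(q) process X_t = eps_t + sum_i theta_i eps_{t-i} with
Var(eps_t) = sigma^2, the variance is
  gamma(0) = sigma^2 * (1 + sum_i theta_i^2).
  sum_i theta_i^2 = (0.478)^2 + (-0.21)^2 = 0.228484 + 0.0441 = 0.272584.
  gamma(0) = 4 * (1 + 0.272584) = 4 * 1.272584 = 5.090336, which rounds to 5.0903.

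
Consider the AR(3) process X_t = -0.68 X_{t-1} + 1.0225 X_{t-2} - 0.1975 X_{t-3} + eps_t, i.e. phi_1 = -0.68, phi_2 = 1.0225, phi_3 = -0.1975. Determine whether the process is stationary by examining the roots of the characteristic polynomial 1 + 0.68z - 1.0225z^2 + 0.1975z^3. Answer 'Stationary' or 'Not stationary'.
\text{Not stationary}

The AR(p) characteristic polynomial is P(z) = 1 + 0.68z - 1.0225z^2 + 0.1975z^3.
Stationarity requires all roots to lie outside the unit circle, i.e. |z| > 1 for every root.
Degree 3: look for a simple real root z0 first, then factor out (1 - z/z0) and solve the remaining quadratic.
Testing z0 = 4: P(4) = 1 + (0.68)(4) + (-1.0225)(4)^2 + (0.1975)(4)^3
  = 1 + (2.72) + (-16.36) + (12.64) = 0.  So z_0 = 4 is a root, |z_0| = 4.
Divide out the factor (1 - 0.25 z) = (1 - z/z0) (since 1/z0 = 0.25):
  P(z) = (1 - 0.25 z)(1 + (0.93) z + (-0.79) z^2)
  [check: z-coef 0.93 - (0.25) = 0.68; z^2-coef -0.79 - (0.25)(0.93) = -1.0225; z^3-coef -(0.25)(-0.79) = 0.1975.]
Remaining roots from the quadratic factor 1 + (0.93) z + (-0.79) z^2:
  Set 1 + (0.93) z + (-0.79) z^2 = 0, i.e. a z^2 + b z + c = 0 with a = -0.79, b = 0.93, c = 1.
  Discriminant D = b^2 - 4ac = (0.93)^2 - 4*(-0.79)*1 = 0.8649 - (-3.16) = 4.0249.
  D >= 0, so the roots are real: z = (-b +/- sqrt(D)) / (2a) = (-0.93 +/- 2.006215) / (-1.58).
    z_1 = (-0.93 + 2.006215) / (-1.58) = -0.6811,   |z_1| = 0.6811.
    z_2 = (-0.93 - 2.006215) / (-1.58) = 1.8584,   |z_2| = 1.8584.
Moduli of all roots: 4.0000, 0.6811, 1.8584.
All moduli strictly greater than 1? No.
Verdict: Not stationary.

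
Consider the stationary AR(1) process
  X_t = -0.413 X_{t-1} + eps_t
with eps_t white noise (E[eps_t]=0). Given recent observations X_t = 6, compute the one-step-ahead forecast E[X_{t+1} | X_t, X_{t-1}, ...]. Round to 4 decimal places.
E[X_{t+1} \mid \mathcal F_t] = -2.4780

For an AR(p) model X_t = c + sum_i phi_i X_{t-i} + eps_t, the
one-step-ahead conditional mean is
  E[X_{t+1} | X_t, ...] = c + sum_i phi_i X_{t+1-i}.
Substitute known values:
  E[X_{t+1} | ...] = (-0.413) * (6)
                   = -2.4780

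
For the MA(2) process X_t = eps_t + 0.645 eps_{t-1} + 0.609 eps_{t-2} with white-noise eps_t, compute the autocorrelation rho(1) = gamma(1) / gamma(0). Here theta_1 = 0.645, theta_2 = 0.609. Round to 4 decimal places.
\rho(1) = 0.5808

For an MA(q) process with theta_0 = 1, the autocovariance is
  gamma(k) = sigma^2 * sum_{i=0..q-k} theta_i * theta_{i+k},
and rho(k) = gamma(k) / gamma(0). Sigma^2 cancels.
  numerator   = (1)*(0.645) + (0.645)*(0.609) = 1.037805.
  denominator = (1)^2 + (0.645)^2 + (0.609)^2 = 1.786906.
  rho(1) = 1.037805 / 1.786906 = 0.5808.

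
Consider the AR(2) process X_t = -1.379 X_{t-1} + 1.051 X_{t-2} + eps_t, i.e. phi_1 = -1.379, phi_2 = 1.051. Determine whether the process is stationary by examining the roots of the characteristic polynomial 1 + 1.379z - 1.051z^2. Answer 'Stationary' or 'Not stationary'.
\text{Not stationary}

The AR(p) characteristic polynomial is P(z) = 1 + 1.379z - 1.051z^2.
Stationarity requires all roots to lie outside the unit circle, i.e. |z| > 1 for every root.
Set 1 + (1.379) z + (-1.051) z^2 = 0, i.e. a z^2 + b z + c = 0 with a = -1.051, b = 1.379, c = 1.
Discriminant D = b^2 - 4ac = (1.379)^2 - 4*(-1.051)*1 = 1.901641 - (-4.204) = 6.105641.
D >= 0, so the roots are real: z = (-b +/- sqrt(D)) / (2a) = (-1.379 +/- 2.47096) / (-2.102).
  z_1 = (-1.379 + 2.47096) / (-2.102) = -0.5195,   |z_1| = 0.5195.
  z_2 = (-1.379 - 2.47096) / (-2.102) = 1.8316,   |z_2| = 1.8316.
Moduli of all roots: 0.5195, 1.8316.
All moduli strictly greater than 1? No.
Verdict: Not stationary.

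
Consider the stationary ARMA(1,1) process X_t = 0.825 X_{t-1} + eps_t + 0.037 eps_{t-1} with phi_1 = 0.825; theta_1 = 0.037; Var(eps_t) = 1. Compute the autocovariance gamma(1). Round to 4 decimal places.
\gamma(1) = 2.7814

Multiply the model equation by X_{t-k} and take expectations. With theta_0 = psi_0 = 1 and psi_j the MA(infinity) weights, this gives
  gamma(k) - sum_i phi_i gamma(k-i) = c_k,
  c_k = sigma^2 * sum_{j=k..q} theta_j psi_{j-k}   (c_k = 0 for k > q),
using gamma(-m) = gamma(m).
psi-weights needed (psi_j = theta_j + sum_i phi_i psi_{j-i}):
  psi_1 = theta_1 + phi_1 = 0.037 + (0.825) = 0.862
Right-hand sides:
  c_0 = sigma^2 (1 + theta_1 psi_1) = 1 * (1 + (0.037)(0.862)) = 1 * 1.031894 = 1.031894
  c_1 = sigma^2 theta_1 = 1 * (0.037) = 0.037
  c_2 = 0
Equations for k = 0 and k = 1 (AR order 1):
  gamma(0) = phi_1 gamma(1) + c_0
  gamma(1) = phi_1 gamma(0) + c_1
Substituting the second into the first: gamma(0) (1 - phi_1^2) = c_0 + phi_1 c_1, so
  gamma(0) = (c_0 + phi_1 c_1) / (1 - phi_1^2) = (1.031894 + (0.825)(0.037)) / (1 - (0.825)^2) = 1.062419 / 0.319375 = 3.326557.
  gamma(1) = phi_1 gamma(0) + c_1 = (0.825)(3.326557) + (0.037) = 2.781409.
Therefore gamma(1) = 2.7814 (to 4 decimal places).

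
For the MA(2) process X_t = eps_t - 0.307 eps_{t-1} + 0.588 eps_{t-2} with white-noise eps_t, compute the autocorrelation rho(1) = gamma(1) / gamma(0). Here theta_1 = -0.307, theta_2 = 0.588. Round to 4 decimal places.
\rho(1) = -0.3386

For an MA(q) process with theta_0 = 1, the autocovariance is
  gamma(k) = sigma^2 * sum_{i=0..q-k} theta_i * theta_{i+k},
and rho(k) = gamma(k) / gamma(0). Sigma^2 cancels.
  numerator   = (1)*(-0.307) + (-0.307)*(0.588) = -0.487516.
  denominator = (1)^2 + (-0.307)^2 + (0.588)^2 = 1.439993.
  rho(1) = -0.487516 / 1.439993 = -0.3386.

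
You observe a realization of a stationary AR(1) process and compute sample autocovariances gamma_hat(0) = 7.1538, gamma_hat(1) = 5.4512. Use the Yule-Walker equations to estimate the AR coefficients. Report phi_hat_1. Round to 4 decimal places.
\hat\phi_{1} = 0.7620

The Yule-Walker equations for an AR(p) process read, in matrix form,
  Gamma_p phi = r_p,   with   (Gamma_p)_{ij} = gamma(|i - j|),
                       (r_p)_i = gamma(i),   i,j = 1..p.
Substitute the sample gammas (Toeplitz matrix and right-hand side of size 1):
  Gamma_p = [[7.1538]]
  r_p     = [5.4512]
With p = 1 this is the single equation gamma(0) phi_1 = gamma(1):
  phi_hat_1 = gamma(1) / gamma(0) = 5.4512 / 7.1538 = 0.7620.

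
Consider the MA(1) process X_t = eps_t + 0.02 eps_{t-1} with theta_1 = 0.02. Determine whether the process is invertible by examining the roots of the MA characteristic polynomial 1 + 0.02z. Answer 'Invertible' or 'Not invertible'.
\text{Invertible}

The MA(q) characteristic polynomial is P(z) = 1 + 0.02z.
Invertibility requires all roots to lie outside the unit circle, i.e. |z| > 1 for every root.
This is linear in z: 1 + (0.02) z = 0  =>  z = -1/(0.02) = -50,  |z| = 50.
Moduli of all roots: 50.0000.
All moduli strictly greater than 1? Yes.
Verdict: Invertible.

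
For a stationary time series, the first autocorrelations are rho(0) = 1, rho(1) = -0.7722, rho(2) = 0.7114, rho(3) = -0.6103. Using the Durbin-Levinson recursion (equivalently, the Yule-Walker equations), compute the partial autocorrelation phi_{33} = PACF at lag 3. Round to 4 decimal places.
\phi_{33} = 0.0070

The PACF at lag k is phi_{kk}, the last component of the solution
to the Yule-Walker system G_k phi = r_k where
  (G_k)_{ij} = rho(|i - j|), (r_k)_i = rho(i), i,j = 1..k.
Equivalently, Durbin-Levinson gives phi_{kk} iteratively:
  phi_{11} = rho(1)
  phi_{kk} = [rho(k) - sum_{j=1..k-1} phi_{k-1,j} rho(k-j)]
            / [1 - sum_{j=1..k-1} phi_{k-1,j} rho(j)],
  phi_{k,j} = phi_{k-1,j} - phi_{kk} phi_{k-1,k-j},  j = 1..k-1.
Step k = 1:
  phi_11 = rho(1) = -0.7722.
Step k = 2:
  phi_22 = [rho(2) - phi_11 rho(1)] / [1 - phi_11 rho(1)] = [0.7114 - (-0.7722)(-0.7722)] / [1 - (-0.7722)(-0.7722)]
         = 0.11510716 / 0.40370716 = 0.285125.
  Update: phi_21 = phi_11 - phi_22 phi_11 = -0.7722 - (0.285125)(-0.7722) = -0.552026.
Step k = 3:
  phi_33 = [rho(3) - phi_21 rho(2) - phi_22 rho(1)] / [1 - phi_21 rho(1) - phi_22 rho(2)]
    numerator   = -0.6103 - (-0.552026)(0.7114) - (0.285125)(-0.7722) = 0.00258525
    denominator = 1 - (-0.552026)(-0.7722) - (0.285125)(0.7114) = 0.37088719
  phi_33 = 0.00258525 / 0.37088719 = 0.007.
Therefore phi_{33} = 0.0070.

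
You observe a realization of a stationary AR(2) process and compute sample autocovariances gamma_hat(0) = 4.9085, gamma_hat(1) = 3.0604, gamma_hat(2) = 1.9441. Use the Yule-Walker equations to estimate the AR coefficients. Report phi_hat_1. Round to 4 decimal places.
\hat\phi_{1} = 0.6160

The Yule-Walker equations for an AR(p) process read, in matrix form,
  Gamma_p phi = r_p,   with   (Gamma_p)_{ij} = gamma(|i - j|),
                       (r_p)_i = gamma(i),   i,j = 1..p.
Substitute the sample gammas (Toeplitz matrix and right-hand side of size 2):
  Gamma_p = [[4.9085, 3.0604], [3.0604, 4.9085]]
  r_p     = [3.0604, 1.9441]
Written out:
  4.9085 phi_1 + 3.0604 phi_2 = 3.0604
  3.0604 phi_1 + 4.9085 phi_2 = 1.9441
Solve by Cramer's rule:
  det = gamma(0)^2 - gamma(1)^2 = (4.9085)^2 - (3.0604)^2 = 24.09337225 - 9.36604816 = 14.72732409
  phi_hat_1 = [gamma(1) gamma(0) - gamma(1) gamma(2)] / det = [(3.0604)(4.9085) - (3.0604)(1.9441)] / 14.72732409 = 9.07224976 / 14.72732409 = 0.616
  phi_hat_2 = [gamma(0) gamma(2) - gamma(1)^2] / det = [(4.9085)(1.9441) - (3.0604)^2] / 14.72732409 = 0.17656669 / 14.72732409 = 0.012
So phi_hat = [0.6160, 0.0120].
Therefore phi_hat_1 = 0.6160.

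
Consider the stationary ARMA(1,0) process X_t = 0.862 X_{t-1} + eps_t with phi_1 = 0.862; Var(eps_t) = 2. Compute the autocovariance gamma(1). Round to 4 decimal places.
\gamma(1) = 6.7093

Multiply the model equation by X_{t-k} and take expectations. With theta_0 = psi_0 = 1 and psi_j the MA(infinity) weights, this gives
  gamma(k) - sum_i phi_i gamma(k-i) = c_k,
  c_k = sigma^2 * sum_{j=k..q} theta_j psi_{j-k}   (c_k = 0 for k > q),
using gamma(-m) = gamma(m).
Pure AR (q = 0): c_0 = sigma^2 = 2, c_k = 0 for k >= 1.
Equations for k = 0 and k = 1 (AR order 1):
  gamma(0) = phi_1 gamma(1) + c_0
  gamma(1) = phi_1 gamma(0) + c_1
Substituting the second into the first: gamma(0) (1 - phi_1^2) = c_0 + phi_1 c_1, so
  gamma(0) = c_0 / (1 - phi_1^2) = 2 / (1 - (0.862)^2) = 2 / 0.256956 = 7.783434.
  gamma(1) = phi_1 gamma(0) = (0.862)(7.783434) = 6.70932.
Therefore gamma(1) = 6.7093 (to 4 decimal places).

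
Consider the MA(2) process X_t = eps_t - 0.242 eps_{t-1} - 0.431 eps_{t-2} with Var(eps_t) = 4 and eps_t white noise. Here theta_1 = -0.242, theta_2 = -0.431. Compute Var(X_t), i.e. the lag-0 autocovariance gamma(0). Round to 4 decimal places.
\gamma(0) = 4.9773

For an MA(q) process X_t = eps_t + sum_i theta_i eps_{t-i} with
Var(eps_t) = sigma^2, the variance is
  gamma(0) = sigma^2 * (1 + sum_i theta_i^2).
  sum_i theta_i^2 = (-0.242)^2 + (-0.431)^2 = 0.058564 + 0.185761 = 0.244325.
  gamma(0) = 4 * (1 + 0.244325) = 4 * 1.244325 = 4.9773.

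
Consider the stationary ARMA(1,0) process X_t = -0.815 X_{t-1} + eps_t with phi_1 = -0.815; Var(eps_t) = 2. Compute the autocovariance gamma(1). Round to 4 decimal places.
\gamma(1) = -4.8544

Multiply the model equation by X_{t-k} and take expectations. With theta_0 = psi_0 = 1 and psi_j the MA(infinity) weights, this gives
  gamma(k) - sum_i phi_i gamma(k-i) = c_k,
  c_k = sigma^2 * sum_{j=k..q} theta_j psi_{j-k}   (c_k = 0 for k > q),
using gamma(-m) = gamma(m).
Pure AR (q = 0): c_0 = sigma^2 = 2, c_k = 0 for k >= 1.
Equations for k = 0 and k = 1 (AR order 1):
  gamma(0) = phi_1 gamma(1) + c_0
  gamma(1) = phi_1 gamma(0) + c_1
Substituting the second into the first: gamma(0) (1 - phi_1^2) = c_0 + phi_1 c_1, so
  gamma(0) = c_0 / (1 - phi_1^2) = 2 / (1 - (-0.815)^2) = 2 / 0.335775 = 5.95637.
  gamma(1) = phi_1 gamma(0) = (-0.815)(5.95637) = -4.854441.
Therefore gamma(1) = -4.8544 (to 4 decimal places).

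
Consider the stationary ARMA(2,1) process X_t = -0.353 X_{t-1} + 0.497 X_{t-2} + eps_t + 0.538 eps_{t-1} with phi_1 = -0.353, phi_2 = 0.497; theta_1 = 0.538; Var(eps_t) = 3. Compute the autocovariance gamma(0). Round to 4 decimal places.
\gamma(0) = 4.1947

Multiply the model equation by X_{t-k} and take expectations. With theta_0 = psi_0 = 1 and psi_j the MA(infinity) weights, this gives
  gamma(k) - sum_i phi_i gamma(k-i) = c_k,
  c_k = sigma^2 * sum_{j=k..q} theta_j psi_{j-k}   (c_k = 0 for k > q),
using gamma(-m) = gamma(m).
psi-weights needed (psi_j = theta_j + sum_i phi_i psi_{j-i}):
  psi_1 = theta_1 + phi_1 = 0.538 + (-0.353) = 0.185
Right-hand sides:
  c_0 = sigma^2 (1 + theta_1 psi_1) = 3 * (1 + (0.538)(0.185)) = 3 * 1.09953 = 3.29859
  c_1 = sigma^2 theta_1 = 3 * (0.538) = 1.614
  c_2 = 0
Equations for k = 0, 1, 2 (AR order 2, c_2 = 0):
  (E0) gamma(0) = phi_1 gamma(1) + phi_2 gamma(2) + c_0
  (E1) gamma(1) = phi_1 gamma(0) + phi_2 gamma(1) + c_1
  (E2) gamma(2) = phi_1 gamma(1) + phi_2 gamma(0)
From (E1): gamma(1) = A gamma(0) + B with
  A = phi_1 / (1 - phi_2) = -0.353 / 0.503 = -0.701789,   B = c_1 / (1 - phi_2) = 1.614 / 0.503 = 3.208748.
Insert (E2) into (E0): gamma(0) (1 - phi_2^2) = phi_1 (1 + phi_2) gamma(1) + c_0.
  phi_1 (1 + phi_2) = (-0.353)(1.497) = -0.528441,   1 - phi_2^2 = 0.752991.
Replace gamma(1) by A gamma(0) + B and collect gamma(0):
  gamma(0) [0.752991 - (-0.528441)(-0.701789)] = (-0.528441)(3.208748) + 3.29859
  gamma(0) * 0.382137 = 1.602956
  gamma(0) = 1.602956 / 0.382137 = 4.194719.
Therefore gamma(0) = 4.1947 (to 4 decimal places).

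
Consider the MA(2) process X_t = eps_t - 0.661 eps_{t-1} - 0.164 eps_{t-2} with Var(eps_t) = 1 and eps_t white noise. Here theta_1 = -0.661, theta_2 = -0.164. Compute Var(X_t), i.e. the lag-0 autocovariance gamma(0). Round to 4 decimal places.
\gamma(0) = 1.4638

For an MA(q) process X_t = eps_t + sum_i theta_i eps_{t-i} with
Var(eps_t) = sigma^2, the variance is
  gamma(0) = sigma^2 * (1 + sum_i theta_i^2).
  sum_i theta_i^2 = (-0.661)^2 + (-0.164)^2 = 0.436921 + 0.026896 = 0.463817.
  gamma(0) = 1 * (1 + 0.463817) = 1 * 1.463817 = 1.463817, which rounds to 1.4638.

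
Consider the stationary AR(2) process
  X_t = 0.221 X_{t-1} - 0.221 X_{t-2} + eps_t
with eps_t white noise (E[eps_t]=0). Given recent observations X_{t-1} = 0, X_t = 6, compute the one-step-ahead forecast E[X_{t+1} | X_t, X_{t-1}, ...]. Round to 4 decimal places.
E[X_{t+1} \mid \mathcal F_t] = 1.3260

For an AR(p) model X_t = c + sum_i phi_i X_{t-i} + eps_t, the
one-step-ahead conditional mean is
  E[X_{t+1} | X_t, ...] = c + sum_i phi_i X_{t+1-i}.
Substitute known values:
  E[X_{t+1} | ...] = (0.221) * (6) + (-0.221) * (0)
                   = 1.3260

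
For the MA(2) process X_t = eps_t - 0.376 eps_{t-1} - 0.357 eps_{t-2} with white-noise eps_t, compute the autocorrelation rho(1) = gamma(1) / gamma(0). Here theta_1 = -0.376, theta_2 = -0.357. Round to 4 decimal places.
\rho(1) = -0.1905

For an MA(q) process with theta_0 = 1, the autocovariance is
  gamma(k) = sigma^2 * sum_{i=0..q-k} theta_i * theta_{i+k},
and rho(k) = gamma(k) / gamma(0). Sigma^2 cancels.
  numerator   = (1)*(-0.376) + (-0.376)*(-0.357) = -0.241768.
  denominator = (1)^2 + (-0.376)^2 + (-0.357)^2 = 1.268825.
  rho(1) = -0.241768 / 1.268825 = -0.1905.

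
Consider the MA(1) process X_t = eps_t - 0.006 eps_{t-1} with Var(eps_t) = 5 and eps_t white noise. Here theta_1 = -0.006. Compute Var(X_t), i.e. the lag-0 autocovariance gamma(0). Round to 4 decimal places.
\gamma(0) = 5.0002

For an MA(q) process X_t = eps_t + sum_i theta_i eps_{t-i} with
Var(eps_t) = sigma^2, the variance is
  gamma(0) = sigma^2 * (1 + sum_i theta_i^2).
  sum_i theta_i^2 = (-0.006)^2 = 0.000036.
  gamma(0) = 5 * (1 + 0.000036) = 5 * 1.000036 = 5.00018, which rounds to 5.0002.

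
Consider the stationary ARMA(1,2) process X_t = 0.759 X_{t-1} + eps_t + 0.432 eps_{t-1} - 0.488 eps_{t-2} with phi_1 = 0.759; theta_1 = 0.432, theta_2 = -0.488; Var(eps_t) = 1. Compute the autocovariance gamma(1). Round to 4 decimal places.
\gamma(1) = 1.9962

Multiply the model equation by X_{t-k} and take expectations. With theta_0 = psi_0 = 1 and psi_j the MA(infinity) weights, this gives
  gamma(k) - sum_i phi_i gamma(k-i) = c_k,
  c_k = sigma^2 * sum_{j=k..q} theta_j psi_{j-k}   (c_k = 0 for k > q),
using gamma(-m) = gamma(m).
psi-weights needed (psi_j = theta_j + sum_i phi_i psi_{j-i}):
  psi_1 = theta_1 + phi_1 = 0.432 + (0.759) = 1.191
  psi_2 = theta_2 + phi_1 psi_1 = -0.488 + (0.759)(1.191) = 0.415969
Right-hand sides:
  c_0 = sigma^2 (1 + theta_1 psi_1 + theta_2 psi_2) = 1 * (1 + (0.432)(1.191) + (-0.488)(0.415969)) = 1 * 1.311519 = 1.311519
  c_1 = sigma^2 (theta_1 + theta_2 psi_1) = 1 * (0.432 + (-0.488)(1.191)) = -0.149208
  c_2 = sigma^2 theta_2 = 1 * (-0.488) = -0.488
Equations for k = 0 and k = 1 (AR order 1):
  gamma(0) = phi_1 gamma(1) + c_0
  gamma(1) = phi_1 gamma(0) + c_1
Substituting the second into the first: gamma(0) (1 - phi_1^2) = c_0 + phi_1 c_1, so
  gamma(0) = (c_0 + phi_1 c_1) / (1 - phi_1^2) = (1.311519 + (0.759)(-0.149208)) / (1 - (0.759)^2) = 1.19827 / 0.423919 = 2.826649.
  gamma(1) = phi_1 gamma(0) + c_1 = (0.759)(2.826649) + (-0.149208) = 1.996219.
Therefore gamma(1) = 1.9962 (to 4 decimal places).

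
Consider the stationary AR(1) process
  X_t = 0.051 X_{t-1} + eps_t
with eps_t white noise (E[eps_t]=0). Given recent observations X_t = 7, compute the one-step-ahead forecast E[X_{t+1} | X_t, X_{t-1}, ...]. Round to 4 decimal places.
E[X_{t+1} \mid \mathcal F_t] = 0.3570

For an AR(p) model X_t = c + sum_i phi_i X_{t-i} + eps_t, the
one-step-ahead conditional mean is
  E[X_{t+1} | X_t, ...] = c + sum_i phi_i X_{t+1-i}.
Substitute known values:
  E[X_{t+1} | ...] = (0.051) * (7)
                   = 0.3570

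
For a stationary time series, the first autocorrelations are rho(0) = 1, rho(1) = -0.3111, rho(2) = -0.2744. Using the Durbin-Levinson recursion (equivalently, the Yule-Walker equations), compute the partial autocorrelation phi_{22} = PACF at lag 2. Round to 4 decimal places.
\phi_{22} = -0.4110

The PACF at lag k is phi_{kk}, the last component of the solution
to the Yule-Walker system G_k phi = r_k where
  (G_k)_{ij} = rho(|i - j|), (r_k)_i = rho(i), i,j = 1..k.
Equivalently, Durbin-Levinson gives phi_{kk} iteratively:
  phi_{11} = rho(1)
  phi_{kk} = [rho(k) - sum_{j=1..k-1} phi_{k-1,j} rho(k-j)]
            / [1 - sum_{j=1..k-1} phi_{k-1,j} rho(j)],
  phi_{k,j} = phi_{k-1,j} - phi_{kk} phi_{k-1,k-j},  j = 1..k-1.
Step k = 1:
  phi_11 = rho(1) = -0.3111.
Step k = 2:
  phi_22 = [rho(2) - phi_11 rho(1)] / [1 - phi_11 rho(1)] = [-0.2744 - (-0.3111)(-0.3111)] / [1 - (-0.3111)(-0.3111)]
         = -0.37118321 / 0.90321679 = -0.411.
Therefore phi_{22} = -0.4110.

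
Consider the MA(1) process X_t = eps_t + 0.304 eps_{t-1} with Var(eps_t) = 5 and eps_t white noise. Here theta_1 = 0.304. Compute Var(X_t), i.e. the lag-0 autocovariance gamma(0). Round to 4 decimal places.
\gamma(0) = 5.4621

For an MA(q) process X_t = eps_t + sum_i theta_i eps_{t-i} with
Var(eps_t) = sigma^2, the variance is
  gamma(0) = sigma^2 * (1 + sum_i theta_i^2).
  sum_i theta_i^2 = (0.304)^2 = 0.092416.
  gamma(0) = 5 * (1 + 0.092416) = 5 * 1.092416 = 5.46208, which rounds to 5.4621.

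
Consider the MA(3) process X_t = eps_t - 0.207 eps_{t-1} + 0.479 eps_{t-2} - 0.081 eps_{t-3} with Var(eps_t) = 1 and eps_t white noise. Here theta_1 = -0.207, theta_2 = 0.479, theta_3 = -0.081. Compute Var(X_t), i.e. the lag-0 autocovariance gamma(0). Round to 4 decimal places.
\gamma(0) = 1.2789

For an MA(q) process X_t = eps_t + sum_i theta_i eps_{t-i} with
Var(eps_t) = sigma^2, the variance is
  gamma(0) = sigma^2 * (1 + sum_i theta_i^2).
  sum_i theta_i^2 = (-0.207)^2 + (0.479)^2 + (-0.081)^2 = 0.042849 + 0.229441 + 0.006561 = 0.278851.
  gamma(0) = 1 * (1 + 0.278851) = 1 * 1.278851 = 1.278851, which rounds to 1.2789.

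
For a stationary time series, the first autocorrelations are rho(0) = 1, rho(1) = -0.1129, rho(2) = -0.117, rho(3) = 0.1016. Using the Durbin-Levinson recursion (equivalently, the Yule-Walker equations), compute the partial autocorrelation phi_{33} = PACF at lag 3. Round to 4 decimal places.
\phi_{33} = 0.0740

The PACF at lag k is phi_{kk}, the last component of the solution
to the Yule-Walker system G_k phi = r_k where
  (G_k)_{ij} = rho(|i - j|), (r_k)_i = rho(i), i,j = 1..k.
Equivalently, Durbin-Levinson gives phi_{kk} iteratively:
  phi_{11} = rho(1)
  phi_{kk} = [rho(k) - sum_{j=1..k-1} phi_{k-1,j} rho(k-j)]
            / [1 - sum_{j=1..k-1} phi_{k-1,j} rho(j)],
  phi_{k,j} = phi_{k-1,j} - phi_{kk} phi_{k-1,k-j},  j = 1..k-1.
Step k = 1:
  phi_11 = rho(1) = -0.1129.
Step k = 2:
  phi_22 = [rho(2) - phi_11 rho(1)] / [1 - phi_11 rho(1)] = [-0.117 - (-0.1129)(-0.1129)] / [1 - (-0.1129)(-0.1129)]
         = -0.12974641 / 0.98725359 = -0.131422.
  Update: phi_21 = phi_11 - phi_22 phi_11 = -0.1129 - (-0.131422)(-0.1129) = -0.127737.
Step k = 3:
  phi_33 = [rho(3) - phi_21 rho(2) - phi_22 rho(1)] / [1 - phi_21 rho(1) - phi_22 rho(2)]
    numerator   = 0.1016 - (-0.127737)(-0.117) - (-0.131422)(-0.1129) = 0.07181722
    denominator = 1 - (-0.127737)(-0.1129) - (-0.131422)(-0.117) = 0.97020211
  phi_33 = 0.07181722 / 0.97020211 = 0.074.
Therefore phi_{33} = 0.0740.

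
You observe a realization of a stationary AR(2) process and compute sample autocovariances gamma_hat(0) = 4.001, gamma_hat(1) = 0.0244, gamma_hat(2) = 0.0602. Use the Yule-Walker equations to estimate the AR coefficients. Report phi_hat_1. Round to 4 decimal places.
\hat\phi_{1} = 0.0060

The Yule-Walker equations for an AR(p) process read, in matrix form,
  Gamma_p phi = r_p,   with   (Gamma_p)_{ij} = gamma(|i - j|),
                       (r_p)_i = gamma(i),   i,j = 1..p.
Substitute the sample gammas (Toeplitz matrix and right-hand side of size 2):
  Gamma_p = [[4.001, 0.0244], [0.0244, 4.001]]
  r_p     = [0.0244, 0.0602]
Written out:
  4.001 phi_1 + 0.0244 phi_2 = 0.0244
  0.0244 phi_1 + 4.001 phi_2 = 0.0602
Solve by Cramer's rule:
  det = gamma(0)^2 - gamma(1)^2 = (4.001)^2 - (0.0244)^2 = 16.008001 - 0.00059536 = 16.00740564
  phi_hat_1 = [gamma(1) gamma(0) - gamma(1) gamma(2)] / det = [(0.0244)(4.001) - (0.0244)(0.0602)] / 16.00740564 = 0.09615552 / 16.00740564 = 0.006
  phi_hat_2 = [gamma(0) gamma(2) - gamma(1)^2] / det = [(4.001)(0.0602) - (0.0244)^2] / 16.00740564 = 0.24026484 / 16.00740564 = 0.015
So phi_hat = [0.0060, 0.0150].
Therefore phi_hat_1 = 0.0060.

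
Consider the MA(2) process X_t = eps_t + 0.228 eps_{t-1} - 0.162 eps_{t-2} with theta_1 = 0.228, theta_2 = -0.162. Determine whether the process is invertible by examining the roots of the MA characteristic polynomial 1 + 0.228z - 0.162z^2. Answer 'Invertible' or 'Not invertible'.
\text{Invertible}

The MA(q) characteristic polynomial is P(z) = 1 + 0.228z - 0.162z^2.
Invertibility requires all roots to lie outside the unit circle, i.e. |z| > 1 for every root.
Set 1 + (0.228) z + (-0.162) z^2 = 0, i.e. a z^2 + b z + c = 0 with a = -0.162, b = 0.228, c = 1.
Discriminant D = b^2 - 4ac = (0.228)^2 - 4*(-0.162)*1 = 0.051984 - (-0.648) = 0.699984.
D >= 0, so the roots are real: z = (-b +/- sqrt(D)) / (2a) = (-0.228 +/- 0.83665) / (-0.324).
  z_1 = (-0.228 + 0.83665) / (-0.324) = -1.8786,   |z_1| = 1.8786.
  z_2 = (-0.228 - 0.83665) / (-0.324) = 3.286,   |z_2| = 3.286.
Moduli of all roots: 1.8786, 3.2860.
All moduli strictly greater than 1? Yes.
Verdict: Invertible.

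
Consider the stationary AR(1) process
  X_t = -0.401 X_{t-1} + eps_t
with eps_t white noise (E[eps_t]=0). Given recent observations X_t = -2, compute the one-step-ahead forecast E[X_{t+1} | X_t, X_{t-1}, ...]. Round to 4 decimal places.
E[X_{t+1} \mid \mathcal F_t] = 0.8020

For an AR(p) model X_t = c + sum_i phi_i X_{t-i} + eps_t, the
one-step-ahead conditional mean is
  E[X_{t+1} | X_t, ...] = c + sum_i phi_i X_{t+1-i}.
Substitute known values:
  E[X_{t+1} | ...] = (-0.401) * (-2)
                   = 0.8020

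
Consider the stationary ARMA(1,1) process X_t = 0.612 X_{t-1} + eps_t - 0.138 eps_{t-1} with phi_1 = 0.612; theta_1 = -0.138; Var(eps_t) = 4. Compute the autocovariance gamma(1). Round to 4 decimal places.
\gamma(1) = 2.7754

Multiply the model equation by X_{t-k} and take expectations. With theta_0 = psi_0 = 1 and psi_j the MA(infinity) weights, this gives
  gamma(k) - sum_i phi_i gamma(k-i) = c_k,
  c_k = sigma^2 * sum_{j=k..q} theta_j psi_{j-k}   (c_k = 0 for k > q),
using gamma(-m) = gamma(m).
psi-weights needed (psi_j = theta_j + sum_i phi_i psi_{j-i}):
  psi_1 = theta_1 + phi_1 = -0.138 + (0.612) = 0.474
Right-hand sides:
  c_0 = sigma^2 (1 + theta_1 psi_1) = 4 * (1 + (-0.138)(0.474)) = 4 * 0.934588 = 3.738352
  c_1 = sigma^2 theta_1 = 4 * (-0.138) = -0.552
  c_2 = 0
Equations for k = 0 and k = 1 (AR order 1):
  gamma(0) = phi_1 gamma(1) + c_0
  gamma(1) = phi_1 gamma(0) + c_1
Substituting the second into the first: gamma(0) (1 - phi_1^2) = c_0 + phi_1 c_1, so
  gamma(0) = (c_0 + phi_1 c_1) / (1 - phi_1^2) = (3.738352 + (0.612)(-0.552)) / (1 - (0.612)^2) = 3.400528 / 0.625456 = 5.436878.
  gamma(1) = phi_1 gamma(0) + c_1 = (0.612)(5.436878) + (-0.552) = 2.775369.
Therefore gamma(1) = 2.7754 (to 4 decimal places).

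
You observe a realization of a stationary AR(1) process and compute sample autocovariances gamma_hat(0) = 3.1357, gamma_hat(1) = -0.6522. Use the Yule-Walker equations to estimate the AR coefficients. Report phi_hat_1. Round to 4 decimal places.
\hat\phi_{1} = -0.2080

The Yule-Walker equations for an AR(p) process read, in matrix form,
  Gamma_p phi = r_p,   with   (Gamma_p)_{ij} = gamma(|i - j|),
                       (r_p)_i = gamma(i),   i,j = 1..p.
Substitute the sample gammas (Toeplitz matrix and right-hand side of size 1):
  Gamma_p = [[3.1357]]
  r_p     = [-0.6522]
With p = 1 this is the single equation gamma(0) phi_1 = gamma(1):
  phi_hat_1 = gamma(1) / gamma(0) = -0.6522 / 3.1357 = -0.2080.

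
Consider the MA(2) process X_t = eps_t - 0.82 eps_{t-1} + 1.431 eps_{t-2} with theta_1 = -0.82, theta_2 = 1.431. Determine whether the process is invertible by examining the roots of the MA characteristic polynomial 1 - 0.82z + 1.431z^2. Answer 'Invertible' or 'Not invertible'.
\text{Not invertible}

The MA(q) characteristic polynomial is P(z) = 1 - 0.82z + 1.431z^2.
Invertibility requires all roots to lie outside the unit circle, i.e. |z| > 1 for every root.
Set 1 + (-0.82) z + (1.431) z^2 = 0, i.e. a z^2 + b z + c = 0 with a = 1.431, b = -0.82, c = 1.
Discriminant D = b^2 - 4ac = (-0.82)^2 - 4*(1.431)*1 = 0.6724 - (5.724) = -5.0516.
D < 0, so the roots are the complex-conjugate pair z = (-b +/- i sqrt(-D)) / (2a) = 0.2865 +/- 0.7853i.
For a conjugate pair |z|^2 = z * conj(z) = (product of roots) = c/a = 1/(1.431) = 0.698812, so |z| = sqrt(0.698812) = 0.8359 for both roots.
Moduli of all roots: 0.8359, 0.8359.
All moduli strictly greater than 1? No.
Verdict: Not invertible.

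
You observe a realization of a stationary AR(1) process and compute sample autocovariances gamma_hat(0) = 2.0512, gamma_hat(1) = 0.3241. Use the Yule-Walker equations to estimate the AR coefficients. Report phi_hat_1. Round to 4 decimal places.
\hat\phi_{1} = 0.1580

The Yule-Walker equations for an AR(p) process read, in matrix form,
  Gamma_p phi = r_p,   with   (Gamma_p)_{ij} = gamma(|i - j|),
                       (r_p)_i = gamma(i),   i,j = 1..p.
Substitute the sample gammas (Toeplitz matrix and right-hand side of size 1):
  Gamma_p = [[2.0512]]
  r_p     = [0.3241]
With p = 1 this is the single equation gamma(0) phi_1 = gamma(1):
  phi_hat_1 = gamma(1) / gamma(0) = 0.3241 / 2.0512 = 0.1580.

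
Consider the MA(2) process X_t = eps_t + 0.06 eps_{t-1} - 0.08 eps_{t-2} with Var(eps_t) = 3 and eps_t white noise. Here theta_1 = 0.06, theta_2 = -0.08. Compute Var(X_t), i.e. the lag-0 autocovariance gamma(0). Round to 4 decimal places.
\gamma(0) = 3.0300

For an MA(q) process X_t = eps_t + sum_i theta_i eps_{t-i} with
Var(eps_t) = sigma^2, the variance is
  gamma(0) = sigma^2 * (1 + sum_i theta_i^2).
  sum_i theta_i^2 = (0.06)^2 + (-0.08)^2 = 0.0036 + 0.0064 = 0.01.
  gamma(0) = 3 * (1 + 0.01) = 3 * 1.01 = 3.03, which rounds to 3.0300.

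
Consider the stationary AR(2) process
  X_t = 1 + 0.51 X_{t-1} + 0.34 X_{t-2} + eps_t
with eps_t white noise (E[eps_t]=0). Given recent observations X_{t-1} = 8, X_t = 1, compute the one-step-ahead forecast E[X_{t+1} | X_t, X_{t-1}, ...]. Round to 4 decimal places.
E[X_{t+1} \mid \mathcal F_t] = 4.2300

For an AR(p) model X_t = c + sum_i phi_i X_{t-i} + eps_t, the
one-step-ahead conditional mean is
  E[X_{t+1} | X_t, ...] = c + sum_i phi_i X_{t+1-i}.
Substitute known values:
  E[X_{t+1} | ...] = 1 + (0.51) * (1) + (0.34) * (8)
                   = 4.2300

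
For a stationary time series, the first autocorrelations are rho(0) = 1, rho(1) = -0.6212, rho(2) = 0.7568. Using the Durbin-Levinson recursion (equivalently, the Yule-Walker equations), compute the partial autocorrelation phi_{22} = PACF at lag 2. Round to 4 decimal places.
\phi_{22} = 0.6040

The PACF at lag k is phi_{kk}, the last component of the solution
to the Yule-Walker system G_k phi = r_k where
  (G_k)_{ij} = rho(|i - j|), (r_k)_i = rho(i), i,j = 1..k.
Equivalently, Durbin-Levinson gives phi_{kk} iteratively:
  phi_{11} = rho(1)
  phi_{kk} = [rho(k) - sum_{j=1..k-1} phi_{k-1,j} rho(k-j)]
            / [1 - sum_{j=1..k-1} phi_{k-1,j} rho(j)],
  phi_{k,j} = phi_{k-1,j} - phi_{kk} phi_{k-1,k-j},  j = 1..k-1.
Step k = 1:
  phi_11 = rho(1) = -0.6212.
Step k = 2:
  phi_22 = [rho(2) - phi_11 rho(1)] / [1 - phi_11 rho(1)] = [0.7568 - (-0.6212)(-0.6212)] / [1 - (-0.6212)(-0.6212)]
         = 0.37091056 / 0.61411056 = 0.604.
Therefore phi_{22} = 0.6040.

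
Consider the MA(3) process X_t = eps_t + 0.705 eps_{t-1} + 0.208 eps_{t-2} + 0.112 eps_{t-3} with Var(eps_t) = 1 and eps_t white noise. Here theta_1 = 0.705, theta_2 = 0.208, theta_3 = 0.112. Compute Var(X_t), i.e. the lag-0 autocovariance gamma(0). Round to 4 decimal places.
\gamma(0) = 1.5528

For an MA(q) process X_t = eps_t + sum_i theta_i eps_{t-i} with
Var(eps_t) = sigma^2, the variance is
  gamma(0) = sigma^2 * (1 + sum_i theta_i^2).
  sum_i theta_i^2 = (0.705)^2 + (0.208)^2 + (0.112)^2 = 0.497025 + 0.043264 + 0.012544 = 0.552833.
  gamma(0) = 1 * (1 + 0.552833) = 1 * 1.552833 = 1.552833, which rounds to 1.5528.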